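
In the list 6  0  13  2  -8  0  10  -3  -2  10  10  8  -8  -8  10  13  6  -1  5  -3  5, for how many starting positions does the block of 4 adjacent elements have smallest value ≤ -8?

(6, 0, 13, 2) → min 0
(0, 13, 2, -8) → min -8  ≤ -8 ✓
(13, 2, -8, 0) → min -8  ≤ -8 ✓
(2, -8, 0, 10) → min -8  ≤ -8 ✓
(-8, 0, 10, -3) → min -8  ≤ -8 ✓
(0, 10, -3, -2) → min -3
(10, -3, -2, 10) → min -3
(-3, -2, 10, 10) → min -3
(-2, 10, 10, 8) → min -2
(10, 10, 8, -8) → min -8  ≤ -8 ✓
(10, 8, -8, -8) → min -8  ≤ -8 ✓
(8, -8, -8, 10) → min -8  ≤ -8 ✓
(-8, -8, 10, 13) → min -8  ≤ -8 ✓
(-8, 10, 13, 6) → min -8  ≤ -8 ✓
(10, 13, 6, -1) → min -1
(13, 6, -1, 5) → min -1
(6, -1, 5, -3) → min -3
(-1, 5, -3, 5) → min -3
9 windows satisfy the condition.

9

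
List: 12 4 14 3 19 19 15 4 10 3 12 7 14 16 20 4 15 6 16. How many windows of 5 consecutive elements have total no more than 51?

4

(12, 4, 14, 3, 19) → sum 52
(4, 14, 3, 19, 19) → sum 59
(14, 3, 19, 19, 15) → sum 70
(3, 19, 19, 15, 4) → sum 60
(19, 19, 15, 4, 10) → sum 67
(19, 15, 4, 10, 3) → sum 51  ≤ 51 ✓
(15, 4, 10, 3, 12) → sum 44  ≤ 51 ✓
(4, 10, 3, 12, 7) → sum 36  ≤ 51 ✓
(10, 3, 12, 7, 14) → sum 46  ≤ 51 ✓
(3, 12, 7, 14, 16) → sum 52
(12, 7, 14, 16, 20) → sum 69
(7, 14, 16, 20, 4) → sum 61
(14, 16, 20, 4, 15) → sum 69
(16, 20, 4, 15, 6) → sum 61
(20, 4, 15, 6, 16) → sum 61
4 windows satisfy the condition.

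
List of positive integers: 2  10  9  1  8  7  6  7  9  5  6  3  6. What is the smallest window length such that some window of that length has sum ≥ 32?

5

Extend right; whenever the sum reaches 32, record the length and shrink from the left:
add 2: running sum 2 < 32
add 10: running sum 12 < 32
add 9: running sum 21 < 32
add 1: running sum 22 < 32
add 8: running sum 30 < 32
end 5: [10, 9, 1, 8, 7] sum 35, len 5
end 6: [10, 9, 1, 8, 7, 6] sum 41, len 6
end 7: [9, 1, 8, 7, 6, 7] sum 38, len 6
end 8: [8, 7, 6, 7, 9] sum 37, len 5
end 9: [7, 6, 7, 9, 5] sum 34, len 5
end 10: [6, 7, 9, 5, 6] sum 33, len 5
end 11: [6, 7, 9, 5, 6, 3] sum 36, len 6
end 12: [7, 9, 5, 6, 3, 6] sum 36, len 6
Shortest qualifying length: 5.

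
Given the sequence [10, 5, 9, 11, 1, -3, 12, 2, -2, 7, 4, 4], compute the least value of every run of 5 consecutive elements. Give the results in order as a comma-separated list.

1, -3, -3, -3, -3, -3, -2, -2

Sliding a size-5 window across the 12 values:
[10, 5, 9, 11, 1] → min 1
[5, 9, 11, 1, -3] → min -3
[9, 11, 1, -3, 12] → min -3
[11, 1, -3, 12, 2] → min -3
[1, -3, 12, 2, -2] → min -3
[-3, 12, 2, -2, 7] → min -3
[12, 2, -2, 7, 4] → min -2
[2, -2, 7, 4, 4] → min -2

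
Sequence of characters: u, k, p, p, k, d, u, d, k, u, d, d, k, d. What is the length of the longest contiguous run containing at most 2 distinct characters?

[u] 1 distinct, len 1
[u, k] 2 distinct, len 2
[k, p] 2 distinct, len 2
[k, p, p] 2 distinct, len 3
[k, p, p, k] 2 distinct, len 4
[k, d] 2 distinct, len 2
[d, u] 2 distinct, len 2
[d, u, d] 2 distinct, len 3
[d, k] 2 distinct, len 2
[k, u] 2 distinct, len 2
[u, d] 2 distinct, len 2
[u, d, d] 2 distinct, len 3
[d, d, k] 2 distinct, len 3
[d, d, k, d] 2 distinct, len 4
Longest length with ≤2 distinct: 4.

4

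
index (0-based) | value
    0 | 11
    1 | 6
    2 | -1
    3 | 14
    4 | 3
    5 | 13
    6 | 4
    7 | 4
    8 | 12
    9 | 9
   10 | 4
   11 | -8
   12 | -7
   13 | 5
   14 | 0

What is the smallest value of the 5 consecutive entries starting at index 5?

Elements at indices 5..9: 13, 4, 4, 12, 9
min(13, 4, 4, 12, 9) = 4

4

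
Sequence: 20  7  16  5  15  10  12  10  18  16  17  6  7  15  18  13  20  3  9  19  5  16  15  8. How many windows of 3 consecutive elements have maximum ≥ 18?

20 7 16 → max 20  ≥ 18 ✓
7 16 5 → max 16
16 5 15 → max 16
5 15 10 → max 15
15 10 12 → max 15
10 12 10 → max 12
12 10 18 → max 18  ≥ 18 ✓
10 18 16 → max 18  ≥ 18 ✓
18 16 17 → max 18  ≥ 18 ✓
16 17 6 → max 17
17 6 7 → max 17
6 7 15 → max 15
7 15 18 → max 18  ≥ 18 ✓
15 18 13 → max 18  ≥ 18 ✓
18 13 20 → max 20  ≥ 18 ✓
13 20 3 → max 20  ≥ 18 ✓
20 3 9 → max 20  ≥ 18 ✓
3 9 19 → max 19  ≥ 18 ✓
9 19 5 → max 19  ≥ 18 ✓
19 5 16 → max 19  ≥ 18 ✓
5 16 15 → max 16
16 15 8 → max 16
12 windows satisfy the condition.

12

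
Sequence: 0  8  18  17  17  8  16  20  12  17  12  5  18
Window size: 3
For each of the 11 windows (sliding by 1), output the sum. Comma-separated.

26, 43, 52, 42, 41, 44, 48, 49, 41, 34, 35

Sliding a size-3 window across the 13 values:
(0, 8, 18) → sum 26
(8, 18, 17) → sum 43
(18, 17, 17) → sum 52
(17, 17, 8) → sum 42
(17, 8, 16) → sum 41
(8, 16, 20) → sum 44
(16, 20, 12) → sum 48
(20, 12, 17) → sum 49
(12, 17, 12) → sum 41
(17, 12, 5) → sum 34
(12, 5, 18) → sum 35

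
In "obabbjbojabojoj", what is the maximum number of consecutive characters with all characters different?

4

[o] len 1
[o, b] len 2
[o, b, a] len 3
[a, b] len 2
[b] len 1
[b, j] len 2
[j, b] len 2
[j, b, o] len 3
[b, o, j] len 3
[b, o, j, a] len 4
[o, j, a, b] len 4
[j, a, b, o] len 4
[a, b, o, j] len 4
[j, o] len 2
[o, j] len 2
Longest all-distinct length: 4.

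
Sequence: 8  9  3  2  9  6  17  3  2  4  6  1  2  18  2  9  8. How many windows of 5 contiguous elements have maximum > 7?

[8, 9, 3, 2, 9] → max 9  > 7 ✓
[9, 3, 2, 9, 6] → max 9  > 7 ✓
[3, 2, 9, 6, 17] → max 17  > 7 ✓
[2, 9, 6, 17, 3] → max 17  > 7 ✓
[9, 6, 17, 3, 2] → max 17  > 7 ✓
[6, 17, 3, 2, 4] → max 17  > 7 ✓
[17, 3, 2, 4, 6] → max 17  > 7 ✓
[3, 2, 4, 6, 1] → max 6
[2, 4, 6, 1, 2] → max 6
[4, 6, 1, 2, 18] → max 18  > 7 ✓
[6, 1, 2, 18, 2] → max 18  > 7 ✓
[1, 2, 18, 2, 9] → max 18  > 7 ✓
[2, 18, 2, 9, 8] → max 18  > 7 ✓
11 windows satisfy the condition.

11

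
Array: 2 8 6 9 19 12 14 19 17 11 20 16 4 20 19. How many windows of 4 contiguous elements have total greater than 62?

(2, 8, 6, 9) → sum 25
(8, 6, 9, 19) → sum 42
(6, 9, 19, 12) → sum 46
(9, 19, 12, 14) → sum 54
(19, 12, 14, 19) → sum 64  > 62 ✓
(12, 14, 19, 17) → sum 62
(14, 19, 17, 11) → sum 61
(19, 17, 11, 20) → sum 67  > 62 ✓
(17, 11, 20, 16) → sum 64  > 62 ✓
(11, 20, 16, 4) → sum 51
(20, 16, 4, 20) → sum 60
(16, 4, 20, 19) → sum 59
3 windows satisfy the condition.

3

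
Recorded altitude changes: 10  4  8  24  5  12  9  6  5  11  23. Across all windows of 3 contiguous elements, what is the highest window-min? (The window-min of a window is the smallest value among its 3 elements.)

6

(10, 4, 8) → min 4
(4, 8, 24) → min 4
(8, 24, 5) → min 5
(24, 5, 12) → min 5
(5, 12, 9) → min 5
(12, 9, 6) → min 6
(9, 6, 5) → min 5
(6, 5, 11) → min 5
(5, 11, 23) → min 5
Highest of these is 6.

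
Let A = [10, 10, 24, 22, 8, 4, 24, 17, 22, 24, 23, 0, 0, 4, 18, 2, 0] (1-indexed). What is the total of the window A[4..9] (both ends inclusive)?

97

Elements at indices 4..9: 22, 8, 4, 24, 17, 22
sum(22, 8, 4, 24, 17, 22) = 97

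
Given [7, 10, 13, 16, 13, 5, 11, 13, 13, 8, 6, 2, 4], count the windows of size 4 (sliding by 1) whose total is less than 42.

3

(7, 10, 13, 16) → sum 46
(10, 13, 16, 13) → sum 52
(13, 16, 13, 5) → sum 47
(16, 13, 5, 11) → sum 45
(13, 5, 11, 13) → sum 42
(5, 11, 13, 13) → sum 42
(11, 13, 13, 8) → sum 45
(13, 13, 8, 6) → sum 40  < 42 ✓
(13, 8, 6, 2) → sum 29  < 42 ✓
(8, 6, 2, 4) → sum 20  < 42 ✓
3 windows satisfy the condition.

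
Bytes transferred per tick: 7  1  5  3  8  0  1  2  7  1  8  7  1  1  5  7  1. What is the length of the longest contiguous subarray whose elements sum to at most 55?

14

Extend to the right; shrink from the left whenever the sum exceeds 55:
add 7: [7] sum 7, len 1
add 1: [7, 1] sum 8, len 2
add 5: [7, 1, 5] sum 13, len 3
add 3: [7, 1, 5, 3] sum 16, len 4
add 8: [7, 1, 5, 3, 8] sum 24, len 5
add 0: [7, 1, 5, 3, 8, 0] sum 24, len 6
add 1: [7, 1, 5, 3, 8, 0, 1] sum 25, len 7
add 2: [7, 1, 5, 3, 8, 0, 1, 2] sum 27, len 8
add 7: [7, 1, 5, 3, 8, 0, 1, 2, 7] sum 34, len 9
add 1: [7, 1, 5, 3, 8, 0, 1, 2, 7, 1] sum 35, len 10
add 8: [7, 1, 5, 3, 8, 0, 1, 2, 7, 1, 8] sum 43, len 11
add 7: [7, 1, 5, 3, 8, 0, 1, 2, 7, 1, 8, 7] sum 50, len 12
add 1: [7, 1, 5, 3, 8, 0, 1, 2, 7, 1, 8, 7, 1] sum 51, len 13
add 1: [7, 1, 5, 3, 8, 0, 1, 2, 7, 1, 8, 7, 1, 1] sum 52, len 14
add 5: [1, 5, 3, 8, 0, 1, 2, 7, 1, 8, 7, 1, 1, 5] sum 50, len 14
add 7: [3, 8, 0, 1, 2, 7, 1, 8, 7, 1, 1, 5, 7] sum 51, len 13
add 1: [3, 8, 0, 1, 2, 7, 1, 8, 7, 1, 1, 5, 7, 1] sum 52, len 14
Longest length seen: 14.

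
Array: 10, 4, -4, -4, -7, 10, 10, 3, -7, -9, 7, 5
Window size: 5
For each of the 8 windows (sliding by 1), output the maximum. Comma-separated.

10, 10, 10, 10, 10, 10, 10, 7

Sliding a size-5 window across the 12 values:
[10, 4, -4, -4, -7] → max 10
[4, -4, -4, -7, 10] → max 10
[-4, -4, -7, 10, 10] → max 10
[-4, -7, 10, 10, 3] → max 10
[-7, 10, 10, 3, -7] → max 10
[10, 10, 3, -7, -9] → max 10
[10, 3, -7, -9, 7] → max 10
[3, -7, -9, 7, 5] → max 7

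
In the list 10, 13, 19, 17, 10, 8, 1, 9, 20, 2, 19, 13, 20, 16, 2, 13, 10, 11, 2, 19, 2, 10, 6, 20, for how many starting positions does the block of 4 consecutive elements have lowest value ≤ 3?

17

[10, 13, 19, 17] → min 10
[13, 19, 17, 10] → min 10
[19, 17, 10, 8] → min 8
[17, 10, 8, 1] → min 1  ≤ 3 ✓
[10, 8, 1, 9] → min 1  ≤ 3 ✓
[8, 1, 9, 20] → min 1  ≤ 3 ✓
[1, 9, 20, 2] → min 1  ≤ 3 ✓
[9, 20, 2, 19] → min 2  ≤ 3 ✓
[20, 2, 19, 13] → min 2  ≤ 3 ✓
[2, 19, 13, 20] → min 2  ≤ 3 ✓
[19, 13, 20, 16] → min 13
[13, 20, 16, 2] → min 2  ≤ 3 ✓
[20, 16, 2, 13] → min 2  ≤ 3 ✓
[16, 2, 13, 10] → min 2  ≤ 3 ✓
[2, 13, 10, 11] → min 2  ≤ 3 ✓
[13, 10, 11, 2] → min 2  ≤ 3 ✓
[10, 11, 2, 19] → min 2  ≤ 3 ✓
[11, 2, 19, 2] → min 2  ≤ 3 ✓
[2, 19, 2, 10] → min 2  ≤ 3 ✓
[19, 2, 10, 6] → min 2  ≤ 3 ✓
[2, 10, 6, 20] → min 2  ≤ 3 ✓
17 windows satisfy the condition.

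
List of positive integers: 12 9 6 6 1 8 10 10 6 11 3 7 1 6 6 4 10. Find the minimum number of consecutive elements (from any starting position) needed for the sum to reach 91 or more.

14

add 12: running sum 12 < 91
add 9: running sum 21 < 91
add 6: running sum 27 < 91
add 6: running sum 33 < 91
add 1: running sum 34 < 91
add 8: running sum 42 < 91
add 10: running sum 52 < 91
add 10: running sum 62 < 91
add 6: running sum 68 < 91
add 11: running sum 79 < 91
add 3: running sum 82 < 91
add 7: running sum 89 < 91
add 1: running sum 90 < 91
end 13: [12, 9, 6, 6, 1, 8, 10, 10, 6, 11, 3, 7, 1, 6] sum 96, len 14
end 14: [12, 9, 6, 6, 1, 8, 10, 10, 6, 11, 3, 7, 1, 6, 6] sum 102, len 15
end 15: [9, 6, 6, 1, 8, 10, 10, 6, 11, 3, 7, 1, 6, 6, 4] sum 94, len 15
end 16: [6, 6, 1, 8, 10, 10, 6, 11, 3, 7, 1, 6, 6, 4, 10] sum 95, len 15
Shortest qualifying length: 14.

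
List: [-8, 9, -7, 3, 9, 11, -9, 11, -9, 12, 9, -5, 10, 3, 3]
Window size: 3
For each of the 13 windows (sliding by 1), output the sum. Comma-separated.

(-8, 9, -7) → sum -6
(9, -7, 3) → sum 5
(-7, 3, 9) → sum 5
(3, 9, 11) → sum 23
(9, 11, -9) → sum 11
(11, -9, 11) → sum 13
(-9, 11, -9) → sum -7
(11, -9, 12) → sum 14
(-9, 12, 9) → sum 12
(12, 9, -5) → sum 16
(9, -5, 10) → sum 14
(-5, 10, 3) → sum 8
(10, 3, 3) → sum 16

-6, 5, 5, 23, 11, 13, -7, 14, 12, 16, 14, 8, 16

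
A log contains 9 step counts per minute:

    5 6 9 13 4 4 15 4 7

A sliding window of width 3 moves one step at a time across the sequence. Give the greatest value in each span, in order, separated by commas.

Sliding a size-3 window across the 9 values:
(5, 6, 9) → max 9
(6, 9, 13) → max 13
(9, 13, 4) → max 13
(13, 4, 4) → max 13
(4, 4, 15) → max 15
(4, 15, 4) → max 15
(15, 4, 7) → max 15

9, 13, 13, 13, 15, 15, 15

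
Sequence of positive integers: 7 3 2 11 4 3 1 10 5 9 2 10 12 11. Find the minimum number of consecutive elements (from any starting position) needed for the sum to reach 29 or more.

3

Extend right; whenever the sum reaches 29, record the length and shrink from the left:
add 7: running sum 7 < 29
add 3: running sum 10 < 29
add 2: running sum 12 < 29
add 11: running sum 23 < 29
add 4: running sum 27 < 29
add 3: shortest ending here [7, 3, 2, 11, 4, 3] sum 30, len 6
add 1: shortest ending here [7, 3, 2, 11, 4, 3, 1] sum 31, len 7
add 10: shortest ending here [11, 4, 3, 1, 10] sum 29, len 5
add 5: shortest ending here [11, 4, 3, 1, 10, 5] sum 34, len 6
add 9: shortest ending here [4, 3, 1, 10, 5, 9] sum 32, len 6
add 2: shortest ending here [3, 1, 10, 5, 9, 2] sum 30, len 6
add 10: shortest ending here [10, 5, 9, 2, 10] sum 36, len 5
add 12: shortest ending here [9, 2, 10, 12] sum 33, len 4
add 11: shortest ending here [10, 12, 11] sum 33, len 3
Shortest qualifying length: 3.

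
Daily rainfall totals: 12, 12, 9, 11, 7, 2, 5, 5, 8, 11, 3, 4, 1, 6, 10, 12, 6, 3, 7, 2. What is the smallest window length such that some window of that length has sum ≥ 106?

15

add 12: running sum 12 < 106
add 12: running sum 24 < 106
add 9: running sum 33 < 106
add 11: running sum 44 < 106
add 7: running sum 51 < 106
add 2: running sum 53 < 106
add 5: running sum 58 < 106
add 5: running sum 63 < 106
add 8: running sum 71 < 106
add 11: running sum 82 < 106
add 3: running sum 85 < 106
add 4: running sum 89 < 106
add 1: running sum 90 < 106
add 6: running sum 96 < 106
end 14: [12, 12, 9, 11, 7, 2, 5, 5, 8, 11, 3, 4, 1, 6, 10] sum 106, len 15
end 15: [12, 9, 11, 7, 2, 5, 5, 8, 11, 3, 4, 1, 6, 10, 12] sum 106, len 15
end 16: [12, 9, 11, 7, 2, 5, 5, 8, 11, 3, 4, 1, 6, 10, 12, 6] sum 112, len 16
end 17: [12, 9, 11, 7, 2, 5, 5, 8, 11, 3, 4, 1, 6, 10, 12, 6, 3] sum 115, len 17
end 18: [9, 11, 7, 2, 5, 5, 8, 11, 3, 4, 1, 6, 10, 12, 6, 3, 7] sum 110, len 17
end 19: [9, 11, 7, 2, 5, 5, 8, 11, 3, 4, 1, 6, 10, 12, 6, 3, 7, 2] sum 112, len 18
Shortest qualifying length: 15.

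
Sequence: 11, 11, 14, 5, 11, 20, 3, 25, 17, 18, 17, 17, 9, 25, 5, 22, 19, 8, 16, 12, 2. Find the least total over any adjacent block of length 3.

(11, 11, 14) → sum 36
(11, 14, 5) → sum 30
(14, 5, 11) → sum 30
(5, 11, 20) → sum 36
(11, 20, 3) → sum 34
(20, 3, 25) → sum 48
(3, 25, 17) → sum 45
(25, 17, 18) → sum 60
(17, 18, 17) → sum 52
(18, 17, 17) → sum 52
(17, 17, 9) → sum 43
(17, 9, 25) → sum 51
(9, 25, 5) → sum 39
(25, 5, 22) → sum 52
(5, 22, 19) → sum 46
(22, 19, 8) → sum 49
(19, 8, 16) → sum 43
(8, 16, 12) → sum 36
(16, 12, 2) → sum 30
Least of these is 30.

30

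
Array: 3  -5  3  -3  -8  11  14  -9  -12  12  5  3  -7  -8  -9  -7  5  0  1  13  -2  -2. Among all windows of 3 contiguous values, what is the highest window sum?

Each size-3 window and its sum:
3 -5 3 → sum 1
-5 3 -3 → sum -5
3 -3 -8 → sum -8
-3 -8 11 → sum 0
-8 11 14 → sum 17
11 14 -9 → sum 16
14 -9 -12 → sum -7
-9 -12 12 → sum -9
-12 12 5 → sum 5
12 5 3 → sum 20
5 3 -7 → sum 1
3 -7 -8 → sum -12
-7 -8 -9 → sum -24
-8 -9 -7 → sum -24
-9 -7 5 → sum -11
-7 5 0 → sum -2
5 0 1 → sum 6
0 1 13 → sum 14
1 13 -2 → sum 12
13 -2 -2 → sum 9
Highest of these is 20.

20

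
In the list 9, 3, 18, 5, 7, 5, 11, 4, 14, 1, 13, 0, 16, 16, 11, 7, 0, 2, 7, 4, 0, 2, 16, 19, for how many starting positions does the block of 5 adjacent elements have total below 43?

13

(9, 3, 18, 5, 7) → sum 42  < 43 ✓
(3, 18, 5, 7, 5) → sum 38  < 43 ✓
(18, 5, 7, 5, 11) → sum 46
(5, 7, 5, 11, 4) → sum 32  < 43 ✓
(7, 5, 11, 4, 14) → sum 41  < 43 ✓
(5, 11, 4, 14, 1) → sum 35  < 43 ✓
(11, 4, 14, 1, 13) → sum 43
(4, 14, 1, 13, 0) → sum 32  < 43 ✓
(14, 1, 13, 0, 16) → sum 44
(1, 13, 0, 16, 16) → sum 46
(13, 0, 16, 16, 11) → sum 56
(0, 16, 16, 11, 7) → sum 50
(16, 16, 11, 7, 0) → sum 50
(16, 11, 7, 0, 2) → sum 36  < 43 ✓
(11, 7, 0, 2, 7) → sum 27  < 43 ✓
(7, 0, 2, 7, 4) → sum 20  < 43 ✓
(0, 2, 7, 4, 0) → sum 13  < 43 ✓
(2, 7, 4, 0, 2) → sum 15  < 43 ✓
(7, 4, 0, 2, 16) → sum 29  < 43 ✓
(4, 0, 2, 16, 19) → sum 41  < 43 ✓
13 windows satisfy the condition.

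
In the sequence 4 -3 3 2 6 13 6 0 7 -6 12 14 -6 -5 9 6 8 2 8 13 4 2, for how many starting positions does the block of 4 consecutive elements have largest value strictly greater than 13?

4

[4, -3, 3, 2] → max 4
[-3, 3, 2, 6] → max 6
[3, 2, 6, 13] → max 13
[2, 6, 13, 6] → max 13
[6, 13, 6, 0] → max 13
[13, 6, 0, 7] → max 13
[6, 0, 7, -6] → max 7
[0, 7, -6, 12] → max 12
[7, -6, 12, 14] → max 14  > 13 ✓
[-6, 12, 14, -6] → max 14  > 13 ✓
[12, 14, -6, -5] → max 14  > 13 ✓
[14, -6, -5, 9] → max 14  > 13 ✓
[-6, -5, 9, 6] → max 9
[-5, 9, 6, 8] → max 9
[9, 6, 8, 2] → max 9
[6, 8, 2, 8] → max 8
[8, 2, 8, 13] → max 13
[2, 8, 13, 4] → max 13
[8, 13, 4, 2] → max 13
4 windows satisfy the condition.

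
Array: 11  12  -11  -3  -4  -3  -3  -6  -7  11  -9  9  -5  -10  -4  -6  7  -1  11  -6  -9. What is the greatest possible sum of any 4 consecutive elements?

11

11 12 -11 -3 → sum 9
12 -11 -3 -4 → sum -6
-11 -3 -4 -3 → sum -21
-3 -4 -3 -3 → sum -13
-4 -3 -3 -6 → sum -16
-3 -3 -6 -7 → sum -19
-3 -6 -7 11 → sum -5
-6 -7 11 -9 → sum -11
-7 11 -9 9 → sum 4
11 -9 9 -5 → sum 6
-9 9 -5 -10 → sum -15
9 -5 -10 -4 → sum -10
-5 -10 -4 -6 → sum -25
-10 -4 -6 7 → sum -13
-4 -6 7 -1 → sum -4
-6 7 -1 11 → sum 11
7 -1 11 -6 → sum 11
-1 11 -6 -9 → sum -5
Greatest of these is 11.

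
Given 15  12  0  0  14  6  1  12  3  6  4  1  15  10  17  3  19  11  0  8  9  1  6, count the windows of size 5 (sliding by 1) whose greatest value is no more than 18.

14

15 12 0 0 14 → max 15  ≤ 18 ✓
12 0 0 14 6 → max 14  ≤ 18 ✓
0 0 14 6 1 → max 14  ≤ 18 ✓
0 14 6 1 12 → max 14  ≤ 18 ✓
14 6 1 12 3 → max 14  ≤ 18 ✓
6 1 12 3 6 → max 12  ≤ 18 ✓
1 12 3 6 4 → max 12  ≤ 18 ✓
12 3 6 4 1 → max 12  ≤ 18 ✓
3 6 4 1 15 → max 15  ≤ 18 ✓
6 4 1 15 10 → max 15  ≤ 18 ✓
4 1 15 10 17 → max 17  ≤ 18 ✓
1 15 10 17 3 → max 17  ≤ 18 ✓
15 10 17 3 19 → max 19
10 17 3 19 11 → max 19
17 3 19 11 0 → max 19
3 19 11 0 8 → max 19
19 11 0 8 9 → max 19
11 0 8 9 1 → max 11  ≤ 18 ✓
0 8 9 1 6 → max 9  ≤ 18 ✓
14 windows satisfy the condition.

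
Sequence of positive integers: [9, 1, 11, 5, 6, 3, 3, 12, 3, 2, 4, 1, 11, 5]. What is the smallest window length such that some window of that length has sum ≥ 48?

8

add 9: running sum 9 < 48
add 1: running sum 10 < 48
add 11: running sum 21 < 48
add 5: running sum 26 < 48
add 6: running sum 32 < 48
add 3: running sum 35 < 48
add 3: running sum 38 < 48
end 7: [9, 1, 11, 5, 6, 3, 3, 12] sum 50, len 8
end 8: [9, 1, 11, 5, 6, 3, 3, 12, 3] sum 53, len 9
end 9: [9, 1, 11, 5, 6, 3, 3, 12, 3, 2] sum 55, len 10
end 10: [11, 5, 6, 3, 3, 12, 3, 2, 4] sum 49, len 9
end 11: [11, 5, 6, 3, 3, 12, 3, 2, 4, 1] sum 50, len 10
end 12: [5, 6, 3, 3, 12, 3, 2, 4, 1, 11] sum 50, len 10
end 13: [6, 3, 3, 12, 3, 2, 4, 1, 11, 5] sum 50, len 10
Shortest qualifying length: 8.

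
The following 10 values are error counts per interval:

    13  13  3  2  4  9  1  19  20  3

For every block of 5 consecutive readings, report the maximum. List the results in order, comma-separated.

13, 13, 9, 19, 20, 20

Sliding a size-5 window across the 10 values:
13 13 3 2 4 → max 13
13 3 2 4 9 → max 13
3 2 4 9 1 → max 9
2 4 9 1 19 → max 19
4 9 1 19 20 → max 20
9 1 19 20 3 → max 20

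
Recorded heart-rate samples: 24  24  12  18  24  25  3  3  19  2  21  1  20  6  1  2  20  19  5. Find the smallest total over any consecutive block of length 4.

Window sums for each of the 16 positions:
(24, 24, 12, 18) → sum 78
(24, 12, 18, 24) → sum 78
(12, 18, 24, 25) → sum 79
(18, 24, 25, 3) → sum 70
(24, 25, 3, 3) → sum 55
(25, 3, 3, 19) → sum 50
(3, 3, 19, 2) → sum 27
(3, 19, 2, 21) → sum 45
(19, 2, 21, 1) → sum 43
(2, 21, 1, 20) → sum 44
(21, 1, 20, 6) → sum 48
(1, 20, 6, 1) → sum 28
(20, 6, 1, 2) → sum 29
(6, 1, 2, 20) → sum 29
(1, 2, 20, 19) → sum 42
(2, 20, 19, 5) → sum 46
Smallest of these is 27.

27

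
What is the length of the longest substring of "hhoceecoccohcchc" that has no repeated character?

add h: [h] len 1
add h (repeat h, move left end past it): [h] len 1
add o: [h, o] len 2
add c: [h, o, c] len 3
add e: [h, o, c, e] len 4
add e (repeat e, move left end past it): [e] len 1
add c: [e, c] len 2
add o: [e, c, o] len 3
add c (repeat c, move left end past it): [o, c] len 2
add c (repeat c, move left end past it): [c] len 1
add o: [c, o] len 2
add h: [c, o, h] len 3
add c (repeat c, move left end past it): [o, h, c] len 3
add c (repeat c, move left end past it): [c] len 1
add h: [c, h] len 2
add c (repeat c, move left end past it): [h, c] len 2
Longest all-distinct length: 4.

4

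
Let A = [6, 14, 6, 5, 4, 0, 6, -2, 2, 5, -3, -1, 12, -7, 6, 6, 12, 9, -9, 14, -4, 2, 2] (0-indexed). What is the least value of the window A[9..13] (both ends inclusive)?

Elements at indices 9..13: 5, -3, -1, 12, -7
min(5, -3, -1, 12, -7) = -7

-7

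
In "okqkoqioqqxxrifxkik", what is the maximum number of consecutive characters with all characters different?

5

add o: [o] len 1
add k: [o, k] len 2
add q: [o, k, q] len 3
add k (repeat k, move left end past it): [q, k] len 2
add o: [q, k, o] len 3
add q (repeat q, move left end past it): [k, o, q] len 3
add i: [k, o, q, i] len 4
add o (repeat o, move left end past it): [q, i, o] len 3
add q (repeat q, move left end past it): [i, o, q] len 3
add q (repeat q, move left end past it): [q] len 1
add x: [q, x] len 2
add x (repeat x, move left end past it): [x] len 1
add r: [x, r] len 2
add i: [x, r, i] len 3
add f: [x, r, i, f] len 4
add x (repeat x, move left end past it): [r, i, f, x] len 4
add k: [r, i, f, x, k] len 5
add i (repeat i, move left end past it): [f, x, k, i] len 4
add k (repeat k, move left end past it): [i, k] len 2
Longest all-distinct length: 5.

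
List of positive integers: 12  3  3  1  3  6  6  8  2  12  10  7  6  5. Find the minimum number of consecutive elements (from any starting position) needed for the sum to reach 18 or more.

2

add 12: running sum 12 < 18
add 3: running sum 15 < 18
add 3: shortest ending here [12, 3, 3] sum 18, len 3
add 1: shortest ending here [12, 3, 3, 1] sum 19, len 4
add 3: shortest ending here [12, 3, 3, 1, 3] sum 22, len 5
add 6: shortest ending here [12, 3, 3, 1, 3, 6] sum 28, len 6
add 6: shortest ending here [3, 1, 3, 6, 6] sum 19, len 5
add 8: shortest ending here [6, 6, 8] sum 20, len 3
add 2: shortest ending here [6, 6, 8, 2] sum 22, len 4
add 12: shortest ending here [8, 2, 12] sum 22, len 3
add 10: shortest ending here [12, 10] sum 22, len 2
add 7: shortest ending here [12, 10, 7] sum 29, len 3
add 6: shortest ending here [10, 7, 6] sum 23, len 3
add 5: shortest ending here [7, 6, 5] sum 18, len 3
Shortest qualifying length: 2.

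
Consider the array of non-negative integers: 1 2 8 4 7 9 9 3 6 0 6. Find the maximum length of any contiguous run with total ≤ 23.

→ 1: sum 1, len 1
→ 2: sum 3, len 2
→ 8: sum 11, len 3
→ 4: sum 15, len 4
→ 7: sum 22, len 5
→ 9 (dropped 1, 2, 8): sum 20, len 3
→ 9 (dropped 4, 7): sum 18, len 2
→ 3: sum 21, len 3
→ 6 (dropped 9): sum 18, len 3
→ 0: sum 18, len 4
→ 6 (dropped 9): sum 15, len 4
Longest length seen: 5.

5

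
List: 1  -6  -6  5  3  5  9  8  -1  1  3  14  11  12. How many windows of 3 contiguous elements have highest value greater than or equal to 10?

3

1 -6 -6 → max 1
-6 -6 5 → max 5
-6 5 3 → max 5
5 3 5 → max 5
3 5 9 → max 9
5 9 8 → max 9
9 8 -1 → max 9
8 -1 1 → max 8
-1 1 3 → max 3
1 3 14 → max 14  ≥ 10 ✓
3 14 11 → max 14  ≥ 10 ✓
14 11 12 → max 14  ≥ 10 ✓
3 windows satisfy the condition.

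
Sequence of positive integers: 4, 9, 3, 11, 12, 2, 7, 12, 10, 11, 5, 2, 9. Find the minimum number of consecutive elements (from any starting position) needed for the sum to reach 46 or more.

add 4: running sum 4 < 46
add 9: running sum 13 < 46
add 3: running sum 16 < 46
add 11: running sum 27 < 46
add 12: running sum 39 < 46
add 2: running sum 41 < 46
add 7: shortest ending here [4, 9, 3, 11, 12, 2, 7] sum 48, len 7
add 12: shortest ending here [3, 11, 12, 2, 7, 12] sum 47, len 6
add 10: shortest ending here [11, 12, 2, 7, 12, 10] sum 54, len 6
add 11: shortest ending here [12, 2, 7, 12, 10, 11] sum 54, len 6
add 5: shortest ending here [2, 7, 12, 10, 11, 5] sum 47, len 6
add 2: shortest ending here [7, 12, 10, 11, 5, 2] sum 47, len 6
add 9: shortest ending here [12, 10, 11, 5, 2, 9] sum 49, len 6
Shortest qualifying length: 6.

6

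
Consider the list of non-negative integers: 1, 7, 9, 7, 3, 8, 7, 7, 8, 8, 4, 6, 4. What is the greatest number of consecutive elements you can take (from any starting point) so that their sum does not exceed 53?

8

→ 1: sum 1, len 1
→ 7: sum 8, len 2
→ 9: sum 17, len 3
→ 7: sum 24, len 4
→ 3: sum 27, len 5
→ 8: sum 35, len 6
→ 7: sum 42, len 7
→ 7: sum 49, len 8
→ 8 (dropped 1, 7): sum 49, len 7
→ 8 (dropped 9): sum 48, len 7
→ 4: sum 52, len 8
→ 6 (dropped 7): sum 51, len 8
→ 4 (dropped 3): sum 52, len 8
Longest length seen: 8.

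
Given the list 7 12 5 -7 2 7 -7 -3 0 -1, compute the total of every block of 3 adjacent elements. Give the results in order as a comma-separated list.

24, 10, 0, 2, 2, -3, -10, -4

7 12 5 → sum 24
12 5 -7 → sum 10
5 -7 2 → sum 0
-7 2 7 → sum 2
2 7 -7 → sum 2
7 -7 -3 → sum -3
-7 -3 0 → sum -10
-3 0 -1 → sum -4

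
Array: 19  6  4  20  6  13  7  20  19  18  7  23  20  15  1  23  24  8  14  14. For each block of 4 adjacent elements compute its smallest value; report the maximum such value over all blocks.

Window mins for each of the 17 positions:
(19, 6, 4, 20) → min 4
(6, 4, 20, 6) → min 4
(4, 20, 6, 13) → min 4
(20, 6, 13, 7) → min 6
(6, 13, 7, 20) → min 6
(13, 7, 20, 19) → min 7
(7, 20, 19, 18) → min 7
(20, 19, 18, 7) → min 7
(19, 18, 7, 23) → min 7
(18, 7, 23, 20) → min 7
(7, 23, 20, 15) → min 7
(23, 20, 15, 1) → min 1
(20, 15, 1, 23) → min 1
(15, 1, 23, 24) → min 1
(1, 23, 24, 8) → min 1
(23, 24, 8, 14) → min 8
(24, 8, 14, 14) → min 8
Maximum of these is 8.

8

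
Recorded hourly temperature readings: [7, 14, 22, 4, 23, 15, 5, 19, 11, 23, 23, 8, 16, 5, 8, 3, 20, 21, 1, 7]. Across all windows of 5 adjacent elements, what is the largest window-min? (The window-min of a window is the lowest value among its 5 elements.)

8

7 14 22 4 23 → min 4
14 22 4 23 15 → min 4
22 4 23 15 5 → min 4
4 23 15 5 19 → min 4
23 15 5 19 11 → min 5
15 5 19 11 23 → min 5
5 19 11 23 23 → min 5
19 11 23 23 8 → min 8
11 23 23 8 16 → min 8
23 23 8 16 5 → min 5
23 8 16 5 8 → min 5
8 16 5 8 3 → min 3
16 5 8 3 20 → min 3
5 8 3 20 21 → min 3
8 3 20 21 1 → min 1
3 20 21 1 7 → min 1
Largest of these is 8.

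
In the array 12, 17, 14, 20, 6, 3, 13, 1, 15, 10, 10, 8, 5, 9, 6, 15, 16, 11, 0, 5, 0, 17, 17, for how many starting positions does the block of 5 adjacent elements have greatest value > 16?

[12, 17, 14, 20, 6] → max 20  > 16 ✓
[17, 14, 20, 6, 3] → max 20  > 16 ✓
[14, 20, 6, 3, 13] → max 20  > 16 ✓
[20, 6, 3, 13, 1] → max 20  > 16 ✓
[6, 3, 13, 1, 15] → max 15
[3, 13, 1, 15, 10] → max 15
[13, 1, 15, 10, 10] → max 15
[1, 15, 10, 10, 8] → max 15
[15, 10, 10, 8, 5] → max 15
[10, 10, 8, 5, 9] → max 10
[10, 8, 5, 9, 6] → max 10
[8, 5, 9, 6, 15] → max 15
[5, 9, 6, 15, 16] → max 16
[9, 6, 15, 16, 11] → max 16
[6, 15, 16, 11, 0] → max 16
[15, 16, 11, 0, 5] → max 16
[16, 11, 0, 5, 0] → max 16
[11, 0, 5, 0, 17] → max 17  > 16 ✓
[0, 5, 0, 17, 17] → max 17  > 16 ✓
6 windows satisfy the condition.

6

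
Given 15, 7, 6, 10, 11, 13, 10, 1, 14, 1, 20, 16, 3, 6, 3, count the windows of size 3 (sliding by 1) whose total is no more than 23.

3

[15, 7, 6] → sum 28
[7, 6, 10] → sum 23  ≤ 23 ✓
[6, 10, 11] → sum 27
[10, 11, 13] → sum 34
[11, 13, 10] → sum 34
[13, 10, 1] → sum 24
[10, 1, 14] → sum 25
[1, 14, 1] → sum 16  ≤ 23 ✓
[14, 1, 20] → sum 35
[1, 20, 16] → sum 37
[20, 16, 3] → sum 39
[16, 3, 6] → sum 25
[3, 6, 3] → sum 12  ≤ 23 ✓
3 windows satisfy the condition.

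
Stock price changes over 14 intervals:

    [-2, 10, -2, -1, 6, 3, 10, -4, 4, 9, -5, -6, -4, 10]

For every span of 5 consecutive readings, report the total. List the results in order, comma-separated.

11, 16, 16, 14, 19, 22, 14, -2, -2, 4

Sliding a size-5 window across the 14 values:
[-2, 10, -2, -1, 6] → sum 11
[10, -2, -1, 6, 3] → sum 16
[-2, -1, 6, 3, 10] → sum 16
[-1, 6, 3, 10, -4] → sum 14
[6, 3, 10, -4, 4] → sum 19
[3, 10, -4, 4, 9] → sum 22
[10, -4, 4, 9, -5] → sum 14
[-4, 4, 9, -5, -6] → sum -2
[4, 9, -5, -6, -4] → sum -2
[9, -5, -6, -4, 10] → sum 4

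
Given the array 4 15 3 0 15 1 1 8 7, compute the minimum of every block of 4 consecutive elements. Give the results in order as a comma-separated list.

0, 0, 0, 0, 1, 1

4 15 3 0 → min 0
15 3 0 15 → min 0
3 0 15 1 → min 0
0 15 1 1 → min 0
15 1 1 8 → min 1
1 1 8 7 → min 1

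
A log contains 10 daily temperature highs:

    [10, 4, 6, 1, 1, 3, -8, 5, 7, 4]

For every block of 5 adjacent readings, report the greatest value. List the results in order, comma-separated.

(10, 4, 6, 1, 1) → max 10
(4, 6, 1, 1, 3) → max 6
(6, 1, 1, 3, -8) → max 6
(1, 1, 3, -8, 5) → max 5
(1, 3, -8, 5, 7) → max 7
(3, -8, 5, 7, 4) → max 7

10, 6, 6, 5, 7, 7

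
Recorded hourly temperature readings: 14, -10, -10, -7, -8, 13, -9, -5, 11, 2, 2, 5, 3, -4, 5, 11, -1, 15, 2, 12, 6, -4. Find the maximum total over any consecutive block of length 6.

(14, -10, -10, -7, -8, 13) → sum -8
(-10, -10, -7, -8, 13, -9) → sum -31
(-10, -7, -8, 13, -9, -5) → sum -26
(-7, -8, 13, -9, -5, 11) → sum -5
(-8, 13, -9, -5, 11, 2) → sum 4
(13, -9, -5, 11, 2, 2) → sum 14
(-9, -5, 11, 2, 2, 5) → sum 6
(-5, 11, 2, 2, 5, 3) → sum 18
(11, 2, 2, 5, 3, -4) → sum 19
(2, 2, 5, 3, -4, 5) → sum 13
(2, 5, 3, -4, 5, 11) → sum 22
(5, 3, -4, 5, 11, -1) → sum 19
(3, -4, 5, 11, -1, 15) → sum 29
(-4, 5, 11, -1, 15, 2) → sum 28
(5, 11, -1, 15, 2, 12) → sum 44
(11, -1, 15, 2, 12, 6) → sum 45
(-1, 15, 2, 12, 6, -4) → sum 30
Maximum of these is 45.

45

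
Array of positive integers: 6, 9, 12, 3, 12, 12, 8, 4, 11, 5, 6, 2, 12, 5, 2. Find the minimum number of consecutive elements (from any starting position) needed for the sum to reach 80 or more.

add 6: running sum 6 < 80
add 9: running sum 15 < 80
add 12: running sum 27 < 80
add 3: running sum 30 < 80
add 12: running sum 42 < 80
add 12: running sum 54 < 80
add 8: running sum 62 < 80
add 4: running sum 66 < 80
add 11: running sum 77 < 80
add 5: shortest ending here [6, 9, 12, 3, 12, 12, 8, 4, 11, 5] sum 82, len 10
add 6: shortest ending here [9, 12, 3, 12, 12, 8, 4, 11, 5, 6] sum 82, len 10
add 2: shortest ending here [9, 12, 3, 12, 12, 8, 4, 11, 5, 6, 2] sum 84, len 11
add 12: shortest ending here [12, 3, 12, 12, 8, 4, 11, 5, 6, 2, 12] sum 87, len 11
add 5: shortest ending here [3, 12, 12, 8, 4, 11, 5, 6, 2, 12, 5] sum 80, len 11
add 2: shortest ending here [3, 12, 12, 8, 4, 11, 5, 6, 2, 12, 5, 2] sum 82, len 12
Shortest qualifying length: 10.

10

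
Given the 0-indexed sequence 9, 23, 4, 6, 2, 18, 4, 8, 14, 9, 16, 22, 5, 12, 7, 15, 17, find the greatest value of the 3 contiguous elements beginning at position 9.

22

Elements at indices 9..11: 9, 16, 22
max(9, 16, 22) = 22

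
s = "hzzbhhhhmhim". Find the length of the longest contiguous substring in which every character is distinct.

add h: [h] len 1
add z: [h, z] len 2
add z (repeat z, move left end past it): [z] len 1
add b: [z, b] len 2
add h: [z, b, h] len 3
add h (repeat h, move left end past it): [h] len 1
add h (repeat h, move left end past it): [h] len 1
add h (repeat h, move left end past it): [h] len 1
add m: [h, m] len 2
add h (repeat h, move left end past it): [m, h] len 2
add i: [m, h, i] len 3
add m (repeat m, move left end past it): [h, i, m] len 3
Longest all-distinct length: 3.

3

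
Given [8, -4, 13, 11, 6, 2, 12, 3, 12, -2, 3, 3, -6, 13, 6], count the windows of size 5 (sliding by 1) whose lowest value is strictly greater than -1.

3

[8, -4, 13, 11, 6] → min -4
[-4, 13, 11, 6, 2] → min -4
[13, 11, 6, 2, 12] → min 2  > -1 ✓
[11, 6, 2, 12, 3] → min 2  > -1 ✓
[6, 2, 12, 3, 12] → min 2  > -1 ✓
[2, 12, 3, 12, -2] → min -2
[12, 3, 12, -2, 3] → min -2
[3, 12, -2, 3, 3] → min -2
[12, -2, 3, 3, -6] → min -6
[-2, 3, 3, -6, 13] → min -6
[3, 3, -6, 13, 6] → min -6
3 windows satisfy the condition.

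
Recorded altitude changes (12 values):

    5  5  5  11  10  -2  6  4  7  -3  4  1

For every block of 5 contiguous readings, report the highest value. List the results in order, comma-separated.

(5, 5, 5, 11, 10) → max 11
(5, 5, 11, 10, -2) → max 11
(5, 11, 10, -2, 6) → max 11
(11, 10, -2, 6, 4) → max 11
(10, -2, 6, 4, 7) → max 10
(-2, 6, 4, 7, -3) → max 7
(6, 4, 7, -3, 4) → max 7
(4, 7, -3, 4, 1) → max 7

11, 11, 11, 11, 10, 7, 7, 7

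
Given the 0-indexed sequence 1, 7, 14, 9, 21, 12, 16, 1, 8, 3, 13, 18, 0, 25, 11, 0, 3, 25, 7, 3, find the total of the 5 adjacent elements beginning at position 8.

42

Elements at indices 8..12: 8, 3, 13, 18, 0
sum(8, 3, 13, 18, 0) = 42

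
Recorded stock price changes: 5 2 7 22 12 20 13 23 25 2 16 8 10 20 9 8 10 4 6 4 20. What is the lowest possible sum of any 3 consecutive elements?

14

Window sums for each of the 19 positions:
[5, 2, 7] → sum 14
[2, 7, 22] → sum 31
[7, 22, 12] → sum 41
[22, 12, 20] → sum 54
[12, 20, 13] → sum 45
[20, 13, 23] → sum 56
[13, 23, 25] → sum 61
[23, 25, 2] → sum 50
[25, 2, 16] → sum 43
[2, 16, 8] → sum 26
[16, 8, 10] → sum 34
[8, 10, 20] → sum 38
[10, 20, 9] → sum 39
[20, 9, 8] → sum 37
[9, 8, 10] → sum 27
[8, 10, 4] → sum 22
[10, 4, 6] → sum 20
[4, 6, 4] → sum 14
[6, 4, 20] → sum 30
Lowest of these is 14.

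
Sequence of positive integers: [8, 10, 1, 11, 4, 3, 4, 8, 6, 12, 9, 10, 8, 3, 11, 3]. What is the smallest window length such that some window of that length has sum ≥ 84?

12

add 8: running sum 8 < 84
add 10: running sum 18 < 84
add 1: running sum 19 < 84
add 11: running sum 30 < 84
add 4: running sum 34 < 84
add 3: running sum 37 < 84
add 4: running sum 41 < 84
add 8: running sum 49 < 84
add 6: running sum 55 < 84
add 12: running sum 67 < 84
add 9: running sum 76 < 84
end 11: [8, 10, 1, 11, 4, 3, 4, 8, 6, 12, 9, 10] sum 86, len 12
end 12: [10, 1, 11, 4, 3, 4, 8, 6, 12, 9, 10, 8] sum 86, len 12
end 13: [10, 1, 11, 4, 3, 4, 8, 6, 12, 9, 10, 8, 3] sum 89, len 13
end 14: [11, 4, 3, 4, 8, 6, 12, 9, 10, 8, 3, 11] sum 89, len 12
end 15: [11, 4, 3, 4, 8, 6, 12, 9, 10, 8, 3, 11, 3] sum 92, len 13
Shortest qualifying length: 12.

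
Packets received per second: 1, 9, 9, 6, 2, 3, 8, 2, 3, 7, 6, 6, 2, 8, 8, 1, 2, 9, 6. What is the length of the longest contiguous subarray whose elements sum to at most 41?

[1] sum 1 len 1
[1, 9] sum 10 len 2
[1, 9, 9] sum 19 len 3
[1, 9, 9, 6] sum 25 len 4
[1, 9, 9, 6, 2] sum 27 len 5
[1, 9, 9, 6, 2, 3] sum 30 len 6
[1, 9, 9, 6, 2, 3, 8] sum 38 len 7
[1, 9, 9, 6, 2, 3, 8, 2] sum 40 len 8
[9, 6, 2, 3, 8, 2, 3] sum 33 len 7
[9, 6, 2, 3, 8, 2, 3, 7] sum 40 len 8
[6, 2, 3, 8, 2, 3, 7, 6] sum 37 len 8
[2, 3, 8, 2, 3, 7, 6, 6] sum 37 len 8
[2, 3, 8, 2, 3, 7, 6, 6, 2] sum 39 len 9
[2, 3, 7, 6, 6, 2, 8] sum 34 len 7
[3, 7, 6, 6, 2, 8, 8] sum 40 len 7
[3, 7, 6, 6, 2, 8, 8, 1] sum 41 len 8
[7, 6, 6, 2, 8, 8, 1, 2] sum 40 len 8
[6, 2, 8, 8, 1, 2, 9] sum 36 len 7
[2, 8, 8, 1, 2, 9, 6] sum 36 len 7
Longest length seen: 9.

9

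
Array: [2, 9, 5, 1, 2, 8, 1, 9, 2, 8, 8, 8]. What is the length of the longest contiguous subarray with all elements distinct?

5

[2] len 1
[2, 9] len 2
[2, 9, 5] len 3
[2, 9, 5, 1] len 4
[9, 5, 1, 2] len 4
[9, 5, 1, 2, 8] len 5
[2, 8, 1] len 3
[2, 8, 1, 9] len 4
[8, 1, 9, 2] len 4
[1, 9, 2, 8] len 4
[8] len 1
[8] len 1
Longest all-distinct length: 5.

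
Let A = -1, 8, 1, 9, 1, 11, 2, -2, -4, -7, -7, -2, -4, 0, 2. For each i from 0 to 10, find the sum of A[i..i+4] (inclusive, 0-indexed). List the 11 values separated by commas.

18, 30, 24, 21, 8, 0, -18, -22, -24, -20, -11

Sliding a size-5 window across the 15 values:
[-1, 8, 1, 9, 1] → sum 18
[8, 1, 9, 1, 11] → sum 30
[1, 9, 1, 11, 2] → sum 24
[9, 1, 11, 2, -2] → sum 21
[1, 11, 2, -2, -4] → sum 8
[11, 2, -2, -4, -7] → sum 0
[2, -2, -4, -7, -7] → sum -18
[-2, -4, -7, -7, -2] → sum -22
[-4, -7, -7, -2, -4] → sum -24
[-7, -7, -2, -4, 0] → sum -20
[-7, -2, -4, 0, 2] → sum -11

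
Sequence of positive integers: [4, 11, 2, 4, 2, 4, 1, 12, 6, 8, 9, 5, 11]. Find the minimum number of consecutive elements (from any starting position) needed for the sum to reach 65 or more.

12

add 4: running sum 4 < 65
add 11: running sum 15 < 65
add 2: running sum 17 < 65
add 4: running sum 21 < 65
add 2: running sum 23 < 65
add 4: running sum 27 < 65
add 1: running sum 28 < 65
add 12: running sum 40 < 65
add 6: running sum 46 < 65
add 8: running sum 54 < 65
add 9: running sum 63 < 65
add 5: shortest ending here [4, 11, 2, 4, 2, 4, 1, 12, 6, 8, 9, 5] sum 68, len 12
add 11: shortest ending here [11, 2, 4, 2, 4, 1, 12, 6, 8, 9, 5, 11] sum 75, len 12
Shortest qualifying length: 12.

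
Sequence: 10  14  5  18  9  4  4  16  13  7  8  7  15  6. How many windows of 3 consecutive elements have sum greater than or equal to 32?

10 14 5 → sum 29
14 5 18 → sum 37  ≥ 32 ✓
5 18 9 → sum 32  ≥ 32 ✓
18 9 4 → sum 31
9 4 4 → sum 17
4 4 16 → sum 24
4 16 13 → sum 33  ≥ 32 ✓
16 13 7 → sum 36  ≥ 32 ✓
13 7 8 → sum 28
7 8 7 → sum 22
8 7 15 → sum 30
7 15 6 → sum 28
4 windows satisfy the condition.

4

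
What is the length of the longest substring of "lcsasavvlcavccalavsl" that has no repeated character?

4

add l: [l] len 1
add c: [l, c] len 2
add s: [l, c, s] len 3
add a: [l, c, s, a] len 4
add s (repeat s, move left end past it): [a, s] len 2
add a (repeat a, move left end past it): [s, a] len 2
add v: [s, a, v] len 3
add v (repeat v, move left end past it): [v] len 1
add l: [v, l] len 2
add c: [v, l, c] len 3
add a: [v, l, c, a] len 4
add v (repeat v, move left end past it): [l, c, a, v] len 4
add c (repeat c, move left end past it): [a, v, c] len 3
add c (repeat c, move left end past it): [c] len 1
add a: [c, a] len 2
add l: [c, a, l] len 3
add a (repeat a, move left end past it): [l, a] len 2
add v: [l, a, v] len 3
add s: [l, a, v, s] len 4
add l (repeat l, move left end past it): [a, v, s, l] len 4
Longest all-distinct length: 4.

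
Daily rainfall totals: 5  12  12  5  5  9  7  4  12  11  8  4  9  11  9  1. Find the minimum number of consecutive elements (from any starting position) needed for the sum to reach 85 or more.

10

Extend right; whenever the sum reaches 85, record the length and shrink from the left:
add 5: running sum 5 < 85
add 12: running sum 17 < 85
add 12: running sum 29 < 85
add 5: running sum 34 < 85
add 5: running sum 39 < 85
add 9: running sum 48 < 85
add 7: running sum 55 < 85
add 4: running sum 59 < 85
add 12: running sum 71 < 85
add 11: running sum 82 < 85
end 10: [12, 12, 5, 5, 9, 7, 4, 12, 11, 8] sum 85, len 10
end 11: [12, 12, 5, 5, 9, 7, 4, 12, 11, 8, 4] sum 89, len 11
end 12: [12, 5, 5, 9, 7, 4, 12, 11, 8, 4, 9] sum 86, len 11
end 13: [5, 5, 9, 7, 4, 12, 11, 8, 4, 9, 11] sum 85, len 11
end 14: [5, 9, 7, 4, 12, 11, 8, 4, 9, 11, 9] sum 89, len 11
end 15: [9, 7, 4, 12, 11, 8, 4, 9, 11, 9, 1] sum 85, len 11
Shortest qualifying length: 10.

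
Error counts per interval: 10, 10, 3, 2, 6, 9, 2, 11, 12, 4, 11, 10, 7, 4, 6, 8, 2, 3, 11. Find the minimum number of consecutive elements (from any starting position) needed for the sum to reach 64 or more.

8

add 10: running sum 10 < 64
add 10: running sum 20 < 64
add 3: running sum 23 < 64
add 2: running sum 25 < 64
add 6: running sum 31 < 64
add 9: running sum 40 < 64
add 2: running sum 42 < 64
add 11: running sum 53 < 64
end 8: [10, 10, 3, 2, 6, 9, 2, 11, 12] sum 65, len 9
end 9: [10, 10, 3, 2, 6, 9, 2, 11, 12, 4] sum 69, len 10
end 10: [10, 3, 2, 6, 9, 2, 11, 12, 4, 11] sum 70, len 10
end 11: [6, 9, 2, 11, 12, 4, 11, 10] sum 65, len 8
end 12: [9, 2, 11, 12, 4, 11, 10, 7] sum 66, len 8
end 13: [9, 2, 11, 12, 4, 11, 10, 7, 4] sum 70, len 9
end 14: [11, 12, 4, 11, 10, 7, 4, 6] sum 65, len 8
end 15: [11, 12, 4, 11, 10, 7, 4, 6, 8] sum 73, len 9
end 16: [12, 4, 11, 10, 7, 4, 6, 8, 2] sum 64, len 9
end 17: [12, 4, 11, 10, 7, 4, 6, 8, 2, 3] sum 67, len 10
end 18: [4, 11, 10, 7, 4, 6, 8, 2, 3, 11] sum 66, len 10
Shortest qualifying length: 8.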